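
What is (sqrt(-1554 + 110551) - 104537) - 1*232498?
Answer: -337035 + sqrt(108997) ≈ -3.3671e+5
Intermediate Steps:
(sqrt(-1554 + 110551) - 104537) - 1*232498 = (sqrt(108997) - 104537) - 232498 = (-104537 + sqrt(108997)) - 232498 = -337035 + sqrt(108997)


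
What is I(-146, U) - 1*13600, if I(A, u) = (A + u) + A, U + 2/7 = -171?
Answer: -98443/7 ≈ -14063.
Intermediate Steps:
U = -1199/7 (U = -2/7 - 171 = -1199/7 ≈ -171.29)
I(A, u) = u + 2*A
I(-146, U) - 1*13600 = (-1199/7 + 2*(-146)) - 1*13600 = (-1199/7 - 292) - 13600 = -3243/7 - 13600 = -98443/7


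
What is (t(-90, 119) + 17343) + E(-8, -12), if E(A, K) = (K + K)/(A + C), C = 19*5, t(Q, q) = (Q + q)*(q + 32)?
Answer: 629930/29 ≈ 21722.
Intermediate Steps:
t(Q, q) = (32 + q)*(Q + q) (t(Q, q) = (Q + q)*(32 + q) = (32 + q)*(Q + q))
C = 95
E(A, K) = 2*K/(95 + A) (E(A, K) = (K + K)/(A + 95) = (2*K)/(95 + A) = 2*K/(95 + A))
(t(-90, 119) + 17343) + E(-8, -12) = ((119² + 32*(-90) + 32*119 - 90*119) + 17343) + 2*(-12)/(95 - 8) = ((14161 - 2880 + 3808 - 10710) + 17343) + 2*(-12)/87 = (4379 + 17343) + 2*(-12)*(1/87) = 21722 - 8/29 = 629930/29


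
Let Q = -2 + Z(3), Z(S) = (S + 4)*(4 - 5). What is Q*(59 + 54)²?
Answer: -114921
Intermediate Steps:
Z(S) = -4 - S (Z(S) = (4 + S)*(-1) = -4 - S)
Q = -9 (Q = -2 + (-4 - 1*3) = -2 + (-4 - 3) = -2 - 7 = -9)
Q*(59 + 54)² = -9*(59 + 54)² = -9*113² = -9*12769 = -114921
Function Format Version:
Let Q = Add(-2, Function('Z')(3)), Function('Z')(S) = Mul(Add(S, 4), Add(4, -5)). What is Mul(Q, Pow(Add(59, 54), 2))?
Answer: -114921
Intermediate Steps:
Function('Z')(S) = Add(-4, Mul(-1, S)) (Function('Z')(S) = Mul(Add(4, S), -1) = Add(-4, Mul(-1, S)))
Q = -9 (Q = Add(-2, Add(-4, Mul(-1, 3))) = Add(-2, Add(-4, -3)) = Add(-2, -7) = -9)
Mul(Q, Pow(Add(59, 54), 2)) = Mul(-9, Pow(Add(59, 54), 2)) = Mul(-9, Pow(113, 2)) = Mul(-9, 12769) = -114921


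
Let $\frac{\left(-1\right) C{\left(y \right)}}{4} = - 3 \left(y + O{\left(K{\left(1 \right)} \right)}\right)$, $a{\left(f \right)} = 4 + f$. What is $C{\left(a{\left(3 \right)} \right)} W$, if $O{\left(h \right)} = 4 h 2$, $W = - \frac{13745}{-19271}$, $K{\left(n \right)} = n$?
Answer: $\frac{2474100}{19271} \approx 128.38$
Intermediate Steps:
$W = \frac{13745}{19271}$ ($W = \left(-13745\right) \left(- \frac{1}{19271}\right) = \frac{13745}{19271} \approx 0.71325$)
$O{\left(h \right)} = 8 h$
$C{\left(y \right)} = 96 + 12 y$ ($C{\left(y \right)} = - 4 \left(- 3 \left(y + 8 \cdot 1\right)\right) = - 4 \left(- 3 \left(y + 8\right)\right) = - 4 \left(- 3 \left(8 + y\right)\right) = - 4 \left(-24 - 3 y\right) = 96 + 12 y$)
$C{\left(a{\left(3 \right)} \right)} W = \left(96 + 12 \left(4 + 3\right)\right) \frac{13745}{19271} = \left(96 + 12 \cdot 7\right) \frac{13745}{19271} = \left(96 + 84\right) \frac{13745}{19271} = 180 \cdot \frac{13745}{19271} = \frac{2474100}{19271}$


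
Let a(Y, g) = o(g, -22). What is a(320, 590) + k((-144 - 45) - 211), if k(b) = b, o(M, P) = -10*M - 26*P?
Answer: -5728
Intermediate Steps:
o(M, P) = -26*P - 10*M
a(Y, g) = 572 - 10*g (a(Y, g) = -26*(-22) - 10*g = 572 - 10*g)
a(320, 590) + k((-144 - 45) - 211) = (572 - 10*590) + ((-144 - 45) - 211) = (572 - 5900) + (-189 - 211) = -5328 - 400 = -5728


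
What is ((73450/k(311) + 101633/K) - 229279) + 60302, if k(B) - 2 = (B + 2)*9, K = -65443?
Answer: -4452714522898/26354831 ≈ -1.6895e+5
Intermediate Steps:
k(B) = 20 + 9*B (k(B) = 2 + (B + 2)*9 = 2 + (2 + B)*9 = 2 + (18 + 9*B) = 20 + 9*B)
((73450/k(311) + 101633/K) - 229279) + 60302 = ((73450/(20 + 9*311) + 101633/(-65443)) - 229279) + 60302 = ((73450/(20 + 2799) + 101633*(-1/65443)) - 229279) + 60302 = ((73450/2819 - 14519/9349) - 229279) + 60302 = (645754989/26354831 - 229279) + 60302 = -6041963541860/26354831 + 60302 = -4452714522898/26354831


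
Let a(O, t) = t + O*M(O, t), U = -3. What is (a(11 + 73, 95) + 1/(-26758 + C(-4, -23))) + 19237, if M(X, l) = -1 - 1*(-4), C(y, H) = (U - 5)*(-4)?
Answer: 523401983/26726 ≈ 19584.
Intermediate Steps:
C(y, H) = 32 (C(y, H) = (-3 - 5)*(-4) = -8*(-4) = 32)
M(X, l) = 3 (M(X, l) = -1 + 4 = 3)
a(O, t) = t + 3*O (a(O, t) = t + O*3 = t + 3*O)
(a(11 + 73, 95) + 1/(-26758 + C(-4, -23))) + 19237 = ((95 + 3*(11 + 73)) + 1/(-26758 + 32)) + 19237 = ((95 + 3*84) + 1/(-26726)) + 19237 = ((95 + 252) - 1/26726) + 19237 = (347 - 1/26726) + 19237 = 9273921/26726 + 19237 = 523401983/26726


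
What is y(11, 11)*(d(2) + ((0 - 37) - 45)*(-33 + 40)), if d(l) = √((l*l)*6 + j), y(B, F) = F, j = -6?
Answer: -6314 + 33*√2 ≈ -6267.3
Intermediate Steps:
d(l) = √(-6 + 6*l²) (d(l) = √((l*l)*6 - 6) = √(l²*6 - 6) = √(6*l² - 6) = √(-6 + 6*l²))
y(11, 11)*(d(2) + ((0 - 37) - 45)*(-33 + 40)) = 11*(√(-6 + 6*2²) + ((0 - 37) - 45)*(-33 + 40)) = 11*(√(-6 + 6*4) + (-37 - 45)*7) = 11*(√(-6 + 24) - 82*7) = 11*(√18 - 574) = 11*(3*√2 - 574) = 11*(-574 + 3*√2) = -6314 + 33*√2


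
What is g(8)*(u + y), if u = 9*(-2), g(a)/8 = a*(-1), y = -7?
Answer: 1600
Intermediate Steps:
g(a) = -8*a (g(a) = 8*(a*(-1)) = 8*(-a) = -8*a)
u = -18
g(8)*(u + y) = (-8*8)*(-18 - 7) = -64*(-25) = 1600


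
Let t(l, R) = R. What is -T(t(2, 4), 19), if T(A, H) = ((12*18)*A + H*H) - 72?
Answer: -1153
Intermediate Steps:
T(A, H) = -72 + H² + 216*A (T(A, H) = (216*A + H²) - 72 = (H² + 216*A) - 72 = -72 + H² + 216*A)
-T(t(2, 4), 19) = -(-72 + 19² + 216*4) = -(-72 + 361 + 864) = -1*1153 = -1153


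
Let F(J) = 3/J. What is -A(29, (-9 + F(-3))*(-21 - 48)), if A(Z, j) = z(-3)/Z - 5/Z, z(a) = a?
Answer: 8/29 ≈ 0.27586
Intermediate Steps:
A(Z, j) = -8/Z (A(Z, j) = -3/Z - 5/Z = -8/Z)
-A(29, (-9 + F(-3))*(-21 - 48)) = -(-8)/29 = -1*(-8/29) = 8/29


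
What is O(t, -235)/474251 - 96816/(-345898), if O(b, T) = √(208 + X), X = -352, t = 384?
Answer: 48408/172949 + 12*I/474251 ≈ 0.2799 + 2.5303e-5*I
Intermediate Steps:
O(b, T) = 12*I (O(b, T) = √(208 - 352) = √(-144) = 12*I)
O(t, -235)/474251 - 96816/(-345898) = (12*I)/474251 - 96816/(-345898) = (12*I)*(1/474251) - 96816*(-1/345898) = 12*I/474251 + 48408/172949 = 48408/172949 + 12*I/474251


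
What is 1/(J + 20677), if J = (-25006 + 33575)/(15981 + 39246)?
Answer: 1347/27852128 ≈ 4.8363e-5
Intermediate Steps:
J = 209/1347 (J = 8569/55227 = 8569*(1/55227) = 209/1347 ≈ 0.15516)
1/(J + 20677) = 1/(209/1347 + 20677) = 1/(27852128/1347) = 1347/27852128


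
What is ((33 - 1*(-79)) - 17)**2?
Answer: 9025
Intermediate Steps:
((33 - 1*(-79)) - 17)**2 = ((33 + 79) - 17)**2 = (112 - 17)**2 = 95**2 = 9025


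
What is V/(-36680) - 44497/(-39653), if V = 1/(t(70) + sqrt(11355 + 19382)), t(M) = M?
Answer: 602426589889/536845629964 - sqrt(30737)/947701160 ≈ 1.1222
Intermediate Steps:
V = 1/(70 + sqrt(30737)) (V = 1/(70 + sqrt(11355 + 19382)) = 1/(70 + sqrt(30737)) ≈ 0.0040763)
V/(-36680) - 44497/(-39653) = (-10/3691 + sqrt(30737)/25837)/(-36680) - 44497/(-39653) = (-10/3691 + sqrt(30737)/25837)*(-1/36680) - 44497*(-1/39653) = (1/13538588 - sqrt(30737)/947701160) + 44497/39653 = 602426589889/536845629964 - sqrt(30737)/947701160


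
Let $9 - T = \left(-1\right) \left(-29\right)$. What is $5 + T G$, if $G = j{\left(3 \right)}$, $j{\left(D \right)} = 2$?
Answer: $-35$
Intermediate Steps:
$G = 2$
$T = -20$ ($T = 9 - \left(-1\right) \left(-29\right) = 9 - 29 = -20$)
$5 + T G = 5 - 40 = -35$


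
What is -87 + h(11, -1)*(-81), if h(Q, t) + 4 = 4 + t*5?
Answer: 318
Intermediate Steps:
h(Q, t) = 5*t (h(Q, t) = -4 + (4 + t*5) = -4 + (4 + 5*t) = 5*t)
-87 + h(11, -1)*(-81) = -87 + (5*(-1))*(-81) = -87 - 5*(-81) = -87 + 405 = 318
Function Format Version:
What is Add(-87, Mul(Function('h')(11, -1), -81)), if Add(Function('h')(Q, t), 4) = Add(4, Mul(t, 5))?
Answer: 318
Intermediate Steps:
Function('h')(Q, t) = Mul(5, t) (Function('h')(Q, t) = Add(-4, Add(4, Mul(t, 5))) = Add(-4, Add(4, Mul(5, t))) = Mul(5, t))
Add(-87, Mul(Function('h')(11, -1), -81)) = Add(-87, Mul(Mul(5, -1), -81)) = Add(-87, Mul(-5, -81)) = Add(-87, 405) = 318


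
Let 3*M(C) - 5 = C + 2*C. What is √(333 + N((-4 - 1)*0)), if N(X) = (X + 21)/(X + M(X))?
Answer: 24*√15/5 ≈ 18.590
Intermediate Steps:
M(C) = 5/3 + C (M(C) = 5/3 + (C + 2*C)/3 = 5/3 + (3*C)/3 = 5/3 + C)
N(X) = (21 + X)/(5/3 + 2*X) (N(X) = (X + 21)/(X + (5/3 + X)) = (21 + X)/(5/3 + 2*X))
√(333 + N((-4 - 1)*0)) = √(333 + 3*(21 + (-4 - 1)*0)/(5 + 6*((-4 - 1)*0))) = √(333 + 3*(21 - 5*0)/(5 + 6*(-5*0))) = √(333 + 3*(21 + 0)/(5 + 6*0)) = √(333 + 3*21/(5 + 0)) = √(333 + 3*21/5) = √(333 + 3*(⅕)*21) = √(333 + 63/5) = √(1728/5) = 24*√15/5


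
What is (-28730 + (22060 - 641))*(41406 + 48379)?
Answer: -656418135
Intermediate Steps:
(-28730 + (22060 - 641))*(41406 + 48379) = (-28730 + 21419)*89785 = -7311*89785 = -656418135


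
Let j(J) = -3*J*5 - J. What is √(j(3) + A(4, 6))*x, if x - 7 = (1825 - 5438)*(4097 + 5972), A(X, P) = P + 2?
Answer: -72758580*I*√10 ≈ -2.3008e+8*I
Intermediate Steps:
A(X, P) = 2 + P
j(J) = -16*J (j(J) = -15*J - J = -16*J)
x = -36379290 (x = 7 + (1825 - 5438)*(4097 + 5972) = 7 - 3613*10069 = 7 - 36379297 = -36379290)
√(j(3) + A(4, 6))*x = √(-16*3 + (2 + 6))*(-36379290) = √(-48 + 8)*(-36379290) = √(-40)*(-36379290) = (2*I*√10)*(-36379290) = -72758580*I*√10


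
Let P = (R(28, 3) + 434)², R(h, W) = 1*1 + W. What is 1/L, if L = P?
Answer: 1/191844 ≈ 5.2126e-6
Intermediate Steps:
R(h, W) = 1 + W
P = 191844 (P = ((1 + 3) + 434)² = (4 + 434)² = 438² = 191844)
L = 191844
1/L = 1/191844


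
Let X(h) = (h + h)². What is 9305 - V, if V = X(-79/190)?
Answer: 83971384/9025 ≈ 9304.3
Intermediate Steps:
X(h) = 4*h² (X(h) = (2*h)² = 4*h²)
V = 6241/9025 (V = 4*(-79/190)² = 4*(6241/36100) = 6241/9025 ≈ 0.69152)
9305 - V = 9305 - 1*6241/9025 = 9305 - 6241/9025 = 83971384/9025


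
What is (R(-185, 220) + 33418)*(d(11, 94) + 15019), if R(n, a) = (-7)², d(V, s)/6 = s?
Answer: 521516261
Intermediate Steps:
d(V, s) = 6*s
R(n, a) = 49
(R(-185, 220) + 33418)*(d(11, 94) + 15019) = (49 + 33418)*(6*94 + 15019) = 33467*(564 + 15019) = 33467*15583 = 521516261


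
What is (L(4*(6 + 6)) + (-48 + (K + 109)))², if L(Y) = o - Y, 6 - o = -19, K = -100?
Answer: 3844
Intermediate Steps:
o = 25 (o = 6 - 1*(-19) = 6 + 19 = 25)
L(Y) = 25 - Y
(L(4*(6 + 6)) + (-48 + (K + 109)))² = ((25 - 4*(6 + 6)) + (-48 + (-100 + 109)))² = ((25 - 4*12) + (-48 + 9))² = ((25 - 1*48) - 39)² = ((25 - 48) - 39)² = (-23 - 39)² = (-62)² = 3844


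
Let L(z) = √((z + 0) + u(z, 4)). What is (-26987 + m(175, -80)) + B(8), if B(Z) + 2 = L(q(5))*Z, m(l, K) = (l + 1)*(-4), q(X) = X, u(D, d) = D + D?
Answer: -27693 + 8*√15 ≈ -27662.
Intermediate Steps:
u(D, d) = 2*D
m(l, K) = -4 - 4*l (m(l, K) = (1 + l)*(-4) = -4 - 4*l)
L(z) = √3*√z (L(z) = √((z + 0) + 2*z) = √(z + 2*z) = √(3*z) = √3*√z)
B(Z) = -2 + Z*√15 (B(Z) = -2 + (√3*√5)*Z = -2 + √15*Z = -2 + Z*√15)
(-26987 + m(175, -80)) + B(8) = (-26987 + (-4 - 4*175)) + (-2 + 8*√15) = (-26987 + (-4 - 700)) + (-2 + 8*√15) = (-26987 - 704) + (-2 + 8*√15) = -27691 + (-2 + 8*√15) = -27693 + 8*√15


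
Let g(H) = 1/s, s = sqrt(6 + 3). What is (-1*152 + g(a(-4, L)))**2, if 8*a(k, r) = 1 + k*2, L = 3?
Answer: 207025/9 ≈ 23003.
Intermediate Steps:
s = 3 (s = sqrt(9) = 3)
a(k, r) = 1/8 + k/4 (a(k, r) = (1 + k*2)/8 = (1 + 2*k)/8 = 1/8 + k/4)
g(H) = 1/3
(-1*152 + g(a(-4, L)))**2 = (-1*152 + 1/3)**2 = (-152 + 1/3)**2 = (-455/3)**2 = 207025/9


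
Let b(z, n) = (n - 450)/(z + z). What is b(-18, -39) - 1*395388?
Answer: -4744493/12 ≈ -3.9537e+5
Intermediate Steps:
b(z, n) = (-450 + n)/(2*z) (b(z, n) = (-450 + n)/((2*z)) = (-450 + n)*(1/(2*z)) = (-450 + n)/(2*z))
b(-18, -39) - 1*395388 = (½)*(-450 - 39)/(-18) - 1*395388 = (½)*(-1/18)*(-489) - 395388 = 163/12 - 395388 = -4744493/12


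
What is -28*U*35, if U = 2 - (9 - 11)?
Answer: -3920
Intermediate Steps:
U = 4 (U = 2 - 1*(-2) = 2 + 2 = 4)
-28*U*35 = -28*4*35 = -112*35 = -3920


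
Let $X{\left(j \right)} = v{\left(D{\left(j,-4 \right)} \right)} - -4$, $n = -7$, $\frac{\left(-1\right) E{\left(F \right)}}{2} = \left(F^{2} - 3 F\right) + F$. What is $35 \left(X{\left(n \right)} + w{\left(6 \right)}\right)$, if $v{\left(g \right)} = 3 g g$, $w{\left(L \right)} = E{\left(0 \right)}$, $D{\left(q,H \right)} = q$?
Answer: $5285$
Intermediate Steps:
$E{\left(F \right)} = - 2 F^{2} + 4 F$ ($E{\left(F \right)} = - 2 \left(\left(F^{2} - 3 F\right) + F\right) = - 2 \left(F^{2} - 2 F\right) = - 2 F^{2} + 4 F$)
$w{\left(L \right)} = 0$ ($w{\left(L \right)} = 2 \cdot 0 \left(2 - 0\right) = 2 \cdot 0 \left(2 + 0\right) = 2 \cdot 0 \cdot 2 = 0$)
$v{\left(g \right)} = 3 g^{2}$
$X{\left(j \right)} = 4 + 3 j^{2}$ ($X{\left(j \right)} = 3 j^{2} - -4 = 3 j^{2} + 4 = 4 + 3 j^{2}$)
$35 \left(X{\left(n \right)} + w{\left(6 \right)}\right) = 35 \left(\left(4 + 3 \left(-7\right)^{2}\right) + 0\right) = 35 \left(\left(4 + 3 \cdot 49\right) + 0\right) = 35 \left(\left(4 + 147\right) + 0\right) = 35 \left(151 + 0\right) = 35 \cdot 151 = 5285$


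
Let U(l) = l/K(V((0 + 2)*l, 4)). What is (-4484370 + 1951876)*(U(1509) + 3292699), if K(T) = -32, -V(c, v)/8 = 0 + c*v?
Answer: -133417936614173/16 ≈ -8.3386e+12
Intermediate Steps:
V(c, v) = -8*c*v (V(c, v) = -8*(0 + c*v) = -8*c*v)
U(l) = -l/32 (U(l) = l/(-32) = l*(-1/32) = -l/32)
(-4484370 + 1951876)*(U(1509) + 3292699) = (-4484370 + 1951876)*(-1/32*1509 + 3292699) = -2532494*(-1509/32 + 3292699) = -2532494*105364859/32 = -133417936614173/16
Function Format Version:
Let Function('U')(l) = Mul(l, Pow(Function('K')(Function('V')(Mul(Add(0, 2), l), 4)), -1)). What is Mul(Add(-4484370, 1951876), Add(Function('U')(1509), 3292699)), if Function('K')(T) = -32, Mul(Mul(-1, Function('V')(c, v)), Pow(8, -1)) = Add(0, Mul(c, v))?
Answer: Rational(-133417936614173, 16) ≈ -8.3386e+12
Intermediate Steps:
Function('V')(c, v) = Mul(-8, c, v) (Function('V')(c, v) = Mul(-8, Add(0, Mul(c, v))) = Mul(-8, Mul(c, v)) = Mul(-8, c, v))
Function('U')(l) = Mul(Rational(-1, 32), l) (Function('U')(l) = Mul(l, Pow(-32, -1)) = Mul(l, Rational(-1, 32)) = Mul(Rational(-1, 32), l))
Mul(Add(-4484370, 1951876), Add(Function('U')(1509), 3292699)) = Mul(Add(-4484370, 1951876), Add(Mul(Rational(-1, 32), 1509), 3292699)) = Mul(-2532494, Add(Rational(-1509, 32), 3292699)) = Mul(-2532494, Rational(105364859, 32)) = Rational(-133417936614173, 16)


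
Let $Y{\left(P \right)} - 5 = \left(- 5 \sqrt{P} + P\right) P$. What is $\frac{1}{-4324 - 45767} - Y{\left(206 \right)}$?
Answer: $- \frac{2125912132}{50091} + 1030 \sqrt{206} \approx -27658.0$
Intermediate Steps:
$Y{\left(P \right)} = 5 + P \left(P - 5 \sqrt{P}\right)$ ($Y{\left(P \right)} = 5 + \left(- 5 \sqrt{P} + P\right) P = 5 + \left(P - 5 \sqrt{P}\right) P = 5 + P \left(P - 5 \sqrt{P}\right)$)
$\frac{1}{-4324 - 45767} - Y{\left(206 \right)} = \frac{1}{-4324 - 45767} - \left(5 + 206^{2} - 5 \cdot 206^{\frac{3}{2}}\right) = \frac{1}{-50091} - \left(5 + 42436 - 5 \cdot 206 \sqrt{206}\right) = - \frac{1}{50091} - \left(5 + 42436 - 1030 \sqrt{206}\right) = - \frac{1}{50091} - \left(42441 - 1030 \sqrt{206}\right) = - \frac{2125912132}{50091} + 1030 \sqrt{206}$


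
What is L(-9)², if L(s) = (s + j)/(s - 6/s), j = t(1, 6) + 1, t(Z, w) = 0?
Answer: 576/625 ≈ 0.92160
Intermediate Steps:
j = 1 (j = 0 + 1 = 1)
L(s) = (1 + s)/(s - 6/s) (L(s) = (s + 1)/(s - 6/s) = (1 + s)/(s - 6/s))
L(-9)² = (-9*(1 - 9)/(-6 + (-9)²))² = (-9*(-8)/(-6 + 81))² = (-9*(-8)/75)² = (-9*1/75*(-8))² = (24/25)² = 576/625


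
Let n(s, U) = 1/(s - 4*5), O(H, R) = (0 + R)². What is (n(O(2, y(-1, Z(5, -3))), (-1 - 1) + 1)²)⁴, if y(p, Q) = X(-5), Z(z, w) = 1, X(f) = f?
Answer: 1/390625 ≈ 2.5600e-6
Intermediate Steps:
y(p, Q) = -5
O(H, R) = R²
n(s, U) = 1/(-20 + s) (n(s, U) = 1/(s - 20) = 1/(-20 + s))
(n(O(2, y(-1, Z(5, -3))), (-1 - 1) + 1)²)⁴ = ((1/(-20 + (-5)²))²)⁴ = ((1/(-20 + 25))²)⁴ = ((1/5)²)⁴ = ((⅕)²)⁴ = (1/25)⁴ = 1/390625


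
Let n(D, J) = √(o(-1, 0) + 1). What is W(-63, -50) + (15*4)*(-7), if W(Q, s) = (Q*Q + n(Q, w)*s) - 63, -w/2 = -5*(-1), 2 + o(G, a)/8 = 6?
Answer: 3486 - 50*√33 ≈ 3198.8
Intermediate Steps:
o(G, a) = 32 (o(G, a) = -16 + 8*6 = -16 + 48 = 32)
w = -10 (w = -(-10)*(-1) = -2*5 = -10)
n(D, J) = √33 (n(D, J) = √(32 + 1) = √33)
W(Q, s) = -63 + Q² + s*√33 (W(Q, s) = (Q*Q + √33*s) - 63 = (Q² + s*√33) - 63 = -63 + Q² + s*√33)
W(-63, -50) + (15*4)*(-7) = (-63 + (-63)² - 50*√33) + (15*4)*(-7) = (-63 + 3969 - 50*√33) + 60*(-7) = (3906 - 50*√33) - 420 = 3486 - 50*√33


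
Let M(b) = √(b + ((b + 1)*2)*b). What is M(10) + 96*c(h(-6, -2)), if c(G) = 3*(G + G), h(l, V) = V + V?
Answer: -2304 + √230 ≈ -2288.8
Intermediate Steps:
h(l, V) = 2*V
M(b) = √(b + b*(2 + 2*b)) (M(b) = √(b + ((1 + b)*2)*b) = √(b + (2 + 2*b)*b) = √(b + b*(2 + 2*b)))
c(G) = 6*G (c(G) = 3*(2*G) = 6*G)
M(10) + 96*c(h(-6, -2)) = √(10*(3 + 2*10)) + 96*(6*(2*(-2))) = √(10*(3 + 20)) + 96*(6*(-4)) = √(10*23) + 96*(-24) = √230 - 2304 = -2304 + √230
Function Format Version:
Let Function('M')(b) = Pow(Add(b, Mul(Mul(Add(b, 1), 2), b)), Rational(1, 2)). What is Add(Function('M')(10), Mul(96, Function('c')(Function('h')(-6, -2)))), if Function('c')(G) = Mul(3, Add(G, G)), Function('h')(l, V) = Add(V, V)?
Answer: Add(-2304, Pow(230, Rational(1, 2))) ≈ -2288.8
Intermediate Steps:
Function('h')(l, V) = Mul(2, V)
Function('M')(b) = Pow(Add(b, Mul(b, Add(2, Mul(2, b)))), Rational(1, 2)) (Function('M')(b) = Pow(Add(b, Mul(Mul(Add(1, b), 2), b)), Rational(1, 2)) = Pow(Add(b, Mul(Add(2, Mul(2, b)), b)), Rational(1, 2)) = Pow(Add(b, Mul(b, Add(2, Mul(2, b)))), Rational(1, 2)))
Function('c')(G) = Mul(6, G) (Function('c')(G) = Mul(3, Mul(2, G)) = Mul(6, G))
Add(Function('M')(10), Mul(96, Function('c')(Function('h')(-6, -2)))) = Add(Pow(Mul(10, Add(3, Mul(2, 10))), Rational(1, 2)), Mul(96, Mul(6, Mul(2, -2)))) = Add(Pow(Mul(10, Add(3, 20)), Rational(1, 2)), Mul(96, Mul(6, -4))) = Add(Pow(Mul(10, 23), Rational(1, 2)), Mul(96, -24)) = Add(Pow(230, Rational(1, 2)), -2304) = Add(-2304, Pow(230, Rational(1, 2)))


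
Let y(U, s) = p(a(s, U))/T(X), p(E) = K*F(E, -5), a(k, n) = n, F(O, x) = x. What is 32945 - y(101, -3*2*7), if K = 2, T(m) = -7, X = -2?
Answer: 230605/7 ≈ 32944.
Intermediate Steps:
p(E) = -10 (p(E) = 2*(-5) = -10)
y(U, s) = 10/7 (y(U, s) = -10/(-7) = -10*(-⅐) = 10/7)
32945 - y(101, -3*2*7) = 32945 - 1*10/7 = 32945 - 10/7 = 230605/7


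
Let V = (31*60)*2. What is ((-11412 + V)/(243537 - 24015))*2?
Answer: -2564/36587 ≈ -0.070080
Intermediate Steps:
V = 3720 (V = 1860*2 = 3720)
((-11412 + V)/(243537 - 24015))*2 = ((-11412 + 3720)/(243537 - 24015))*2 = -7692/219522*2 = -7692*1/219522*2 = -1282/36587*2 = -2564/36587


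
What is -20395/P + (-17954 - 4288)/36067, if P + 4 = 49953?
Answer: -1846552123/1801510583 ≈ -1.0250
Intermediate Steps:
P = 49949 (P = -4 + 49953 = 49949)
-20395/P + (-17954 - 4288)/36067 = -20395/49949 + (-17954 - 4288)/36067 = -20395*1/49949 - 22242*1/36067 = -20395/49949 - 22242/36067 = -1846552123/1801510583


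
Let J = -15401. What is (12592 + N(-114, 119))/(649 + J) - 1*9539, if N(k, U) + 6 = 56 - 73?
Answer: -140731897/14752 ≈ -9539.8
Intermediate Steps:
N(k, U) = -23 (N(k, U) = -6 + (56 - 73) = -6 - 17 = -23)
(12592 + N(-114, 119))/(649 + J) - 1*9539 = (12592 - 23)/(649 - 15401) - 1*9539 = 12569/(-14752) - 9539 = 12569*(-1/14752) - 9539 = -12569/14752 - 9539 = -140731897/14752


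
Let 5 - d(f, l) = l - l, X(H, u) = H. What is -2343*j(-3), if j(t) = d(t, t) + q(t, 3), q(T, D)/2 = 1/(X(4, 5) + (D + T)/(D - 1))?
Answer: -25773/2 ≈ -12887.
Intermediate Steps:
q(T, D) = 2/(4 + (D + T)/(-1 + D)) (q(T, D) = 2/(4 + (D + T)/(D - 1)) = 2/(4 + (D + T)/(-1 + D)))
d(f, l) = 5 (d(f, l) = 5 - (l - l) = 5 - 1*0 = 5 + 0 = 5)
j(t) = 5 + 4/(11 + t) (j(t) = 5 + 2*(-1 + 3)/(-4 + t + 5*3) = 5 + 2*2/(-4 + t + 15) = 5 + 2*2/(11 + t) = 5 + 4/(11 + t))
-2343*j(-3) = -2343*(59 + 5*(-3))/(11 - 3) = -2343*(59 - 15)/8 = -2343*44/8 = -2343*11/2 = -25773/2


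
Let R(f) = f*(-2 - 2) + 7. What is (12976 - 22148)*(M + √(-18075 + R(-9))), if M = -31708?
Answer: 290825776 - 256816*I*√23 ≈ 2.9083e+8 - 1.2316e+6*I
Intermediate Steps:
R(f) = 7 - 4*f (R(f) = f*(-4) + 7 = -4*f + 7 = 7 - 4*f)
(12976 - 22148)*(M + √(-18075 + R(-9))) = (12976 - 22148)*(-31708 + √(-18075 + (7 - 4*(-9)))) = -9172*(-31708 + √(-18075 + (7 + 36))) = -9172*(-31708 + √(-18075 + 43)) = -9172*(-31708 + √(-18032)) = -9172*(-31708 + 28*I*√23) = 290825776 - 256816*I*√23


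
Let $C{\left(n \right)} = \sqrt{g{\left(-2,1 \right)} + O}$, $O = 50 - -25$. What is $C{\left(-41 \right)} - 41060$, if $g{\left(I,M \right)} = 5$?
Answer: $-41060 + 4 \sqrt{5} \approx -41051.0$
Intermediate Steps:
$O = 75$ ($O = 50 + 25 = 75$)
$C{\left(n \right)} = 4 \sqrt{5}$ ($C{\left(n \right)} = \sqrt{5 + 75} = \sqrt{80} = 4 \sqrt{5}$)
$C{\left(-41 \right)} - 41060 = 4 \sqrt{5} - 41060 = -41060 + 4 \sqrt{5}$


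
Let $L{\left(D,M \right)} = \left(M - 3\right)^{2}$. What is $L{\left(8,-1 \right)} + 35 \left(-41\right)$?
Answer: $-1419$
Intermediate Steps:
$L{\left(D,M \right)} = \left(-3 + M\right)^{2}$
$L{\left(8,-1 \right)} + 35 \left(-41\right) = \left(-3 - 1\right)^{2} + 35 \left(-41\right) = \left(-4\right)^{2} - 1435 = 16 - 1435 = -1419$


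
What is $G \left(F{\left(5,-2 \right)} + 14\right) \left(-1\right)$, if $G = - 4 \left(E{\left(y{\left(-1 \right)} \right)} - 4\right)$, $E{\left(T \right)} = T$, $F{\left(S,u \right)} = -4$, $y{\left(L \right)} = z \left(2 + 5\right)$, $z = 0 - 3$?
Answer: $-1000$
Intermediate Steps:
$z = -3$ ($z = 0 - 3 = -3$)
$y{\left(L \right)} = -21$ ($y{\left(L \right)} = - 3 \left(2 + 5\right) = \left(-3\right) 7 = -21$)
$G = 100$ ($G = - 4 \left(-21 - 4\right) = \left(-4\right) \left(-25\right) = 100$)
$G \left(F{\left(5,-2 \right)} + 14\right) \left(-1\right) = 100 \left(-4 + 14\right) \left(-1\right) = 100 \cdot 10 \left(-1\right) = 1000 \left(-1\right) = -1000$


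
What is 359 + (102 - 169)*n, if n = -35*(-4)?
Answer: -9021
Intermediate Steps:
n = 140
359 + (102 - 169)*n = 359 + (102 - 169)*140 = 359 - 67*140 = 359 - 9380 = -9021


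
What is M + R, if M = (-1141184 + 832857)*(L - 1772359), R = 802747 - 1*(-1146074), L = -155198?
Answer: 594319815960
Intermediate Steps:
R = 1948821 (R = 802747 + 1146074 = 1948821)
M = 594317867139 (M = (-1141184 + 832857)*(-155198 - 1772359) = -308327*(-1927557) = 594317867139)
M + R = 594317867139 + 1948821 = 594319815960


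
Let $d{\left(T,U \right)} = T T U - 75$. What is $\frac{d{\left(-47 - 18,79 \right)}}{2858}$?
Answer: $\frac{166850}{1429} \approx 116.76$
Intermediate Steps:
$d{\left(T,U \right)} = -75 + U T^{2}$ ($d{\left(T,U \right)} = T^{2} U - 75 = U T^{2} - 75 = -75 + U T^{2}$)
$\frac{d{\left(-47 - 18,79 \right)}}{2858} = \frac{-75 + 79 \left(-47 - 18\right)^{2}}{2858} = \left(-75 + 79 \left(-47 - 18\right)^{2}\right) \frac{1}{2858} = \left(-75 + 79 \left(-65\right)^{2}\right) \frac{1}{2858} = \left(-75 + 79 \cdot 4225\right) \frac{1}{2858} = \left(-75 + 333775\right) \frac{1}{2858} = 333700 \cdot \frac{1}{2858} = \frac{166850}{1429}$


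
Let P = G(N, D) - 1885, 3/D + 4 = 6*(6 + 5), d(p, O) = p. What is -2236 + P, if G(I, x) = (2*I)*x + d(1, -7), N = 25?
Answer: -127645/31 ≈ -4117.6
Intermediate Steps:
D = 3/62 (D = 3/(-4 + 6*(6 + 5)) = 3/(-4 + 6*11) = 3/(-4 + 66) = 3/62 ≈ 0.048387)
G(I, x) = 1 + 2*I*x (G(I, x) = (2*I)*x + 1 = 2*I*x + 1 = 1 + 2*I*x)
P = -58329/31 (P = (1 + 2*25*(3/62)) - 1885 = (1 + 75/31) - 1885 = 106/31 - 1885 = -58329/31 ≈ -1881.6)
-2236 + P = -2236 - 58329/31 = -127645/31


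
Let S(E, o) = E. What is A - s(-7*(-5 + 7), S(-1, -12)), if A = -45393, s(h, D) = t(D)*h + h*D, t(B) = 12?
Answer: -45239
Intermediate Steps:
s(h, D) = 12*h + D*h (s(h, D) = 12*h + h*D = 12*h + D*h)
A - s(-7*(-5 + 7), S(-1, -12)) = -45393 - (-7*(-5 + 7))*(12 - 1) = -45393 - (-7*2)*11 = -45393 - (-14)*11 = -45393 - 1*(-154) = -45393 + 154 = -45239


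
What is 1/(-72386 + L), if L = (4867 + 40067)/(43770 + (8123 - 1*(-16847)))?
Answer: -34370/2487884353 ≈ -1.3815e-5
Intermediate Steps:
L = 22467/34370 (L = 44934/(43770 + (8123 + 16847)) = 44934/(43770 + 24970) = 44934/68740 = 44934*(1/68740) = 22467/34370 ≈ 0.65368)
1/(-72386 + L) = 1/(-72386 + 22467/34370) = 1/(-2487884353/34370) = -34370/2487884353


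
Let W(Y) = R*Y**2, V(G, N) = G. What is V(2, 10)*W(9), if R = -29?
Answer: -4698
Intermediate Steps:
W(Y) = -29*Y**2
V(2, 10)*W(9) = 2*(-29*9**2) = 2*(-29*81) = 2*(-2349) = -4698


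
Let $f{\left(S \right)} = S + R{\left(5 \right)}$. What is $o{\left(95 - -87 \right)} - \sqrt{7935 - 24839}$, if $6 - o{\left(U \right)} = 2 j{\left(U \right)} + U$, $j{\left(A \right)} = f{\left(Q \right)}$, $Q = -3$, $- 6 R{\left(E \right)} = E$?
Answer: $- \frac{505}{3} - 2 i \sqrt{4226} \approx -168.33 - 130.02 i$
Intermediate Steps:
$R{\left(E \right)} = - \frac{E}{6}$
$f{\left(S \right)} = - \frac{5}{6} + S$ ($f{\left(S \right)} = S - \frac{5}{6} = - \frac{5}{6} + S$)
$j{\left(A \right)} = - \frac{23}{6}$ ($j{\left(A \right)} = - \frac{5}{6} - 3 = - \frac{23}{6}$)
$o{\left(U \right)} = \frac{41}{3} - U$ ($o{\left(U \right)} = 6 - \left(2 \left(- \frac{23}{6}\right) + U\right) = 6 - \left(- \frac{23}{3} + U\right) = \frac{41}{3} - U$)
$o{\left(95 - -87 \right)} - \sqrt{7935 - 24839} = \left(\frac{41}{3} - \left(95 - -87\right)\right) - \sqrt{7935 - 24839} = \left(\frac{41}{3} - \left(95 + 87\right)\right) - \sqrt{-16904} = \left(\frac{41}{3} - 182\right) - 2 i \sqrt{4226} = - \frac{505}{3} - 2 i \sqrt{4226}$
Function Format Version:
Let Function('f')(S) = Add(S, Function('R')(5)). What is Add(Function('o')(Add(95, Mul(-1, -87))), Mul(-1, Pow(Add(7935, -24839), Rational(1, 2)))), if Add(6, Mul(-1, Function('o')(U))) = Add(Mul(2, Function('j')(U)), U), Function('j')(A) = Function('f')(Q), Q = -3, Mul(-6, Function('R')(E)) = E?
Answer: Add(Rational(-505, 3), Mul(-2, I, Pow(4226, Rational(1, 2)))) ≈ Add(-168.33, Mul(-130.02, I))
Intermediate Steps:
Function('R')(E) = Mul(Rational(-1, 6), E)
Function('f')(S) = Add(Rational(-5, 6), S) (Function('f')(S) = Add(S, Mul(Rational(-1, 6), 5)) = Add(S, Rational(-5, 6)) = Add(Rational(-5, 6), S))
Function('j')(A) = Rational(-23, 6) (Function('j')(A) = Add(Rational(-5, 6), -3) = Rational(-23, 6))
Function('o')(U) = Add(Rational(41, 3), Mul(-1, U)) (Function('o')(U) = Add(6, Mul(-1, Add(Mul(2, Rational(-23, 6)), U))) = Add(6, Mul(-1, Add(Rational(-23, 3), U))) = Add(6, Add(Rational(23, 3), Mul(-1, U))) = Add(Rational(41, 3), Mul(-1, U)))
Add(Function('o')(Add(95, Mul(-1, -87))), Mul(-1, Pow(Add(7935, -24839), Rational(1, 2)))) = Add(Add(Rational(41, 3), Mul(-1, Add(95, Mul(-1, -87)))), Mul(-1, Pow(Add(7935, -24839), Rational(1, 2)))) = Add(Add(Rational(41, 3), Mul(-1, Add(95, 87))), Mul(-1, Pow(-16904, Rational(1, 2)))) = Add(Add(Rational(41, 3), Mul(-1, 182)), Mul(-1, Mul(2, I, Pow(4226, Rational(1, 2))))) = Add(Add(Rational(41, 3), -182), Mul(-2, I, Pow(4226, Rational(1, 2)))) = Add(Rational(-505, 3), Mul(-2, I, Pow(4226, Rational(1, 2))))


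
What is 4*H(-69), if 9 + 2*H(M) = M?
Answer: -156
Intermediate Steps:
H(M) = -9/2 + M/2
4*H(-69) = 4*(-9/2 + (½)*(-69)) = 4*(-9/2 - 69/2) = 4*(-39) = -156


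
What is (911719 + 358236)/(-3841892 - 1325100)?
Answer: -1269955/5166992 ≈ -0.24578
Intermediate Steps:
(911719 + 358236)/(-3841892 - 1325100) = 1269955/(-5166992) = 1269955*(-1/5166992) = -1269955/5166992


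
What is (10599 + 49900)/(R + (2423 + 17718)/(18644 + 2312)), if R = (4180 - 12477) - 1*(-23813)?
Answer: 1267817044/325173437 ≈ 3.8989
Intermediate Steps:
R = 15516 (R = -8297 + 23813 = 15516)
(10599 + 49900)/(R + (2423 + 17718)/(18644 + 2312)) = (10599 + 49900)/(15516 + (2423 + 17718)/(18644 + 2312)) = 60499/(15516 + 20141/20956) = 60499/(325173437/20956) = 60499*(20956/325173437) = 1267817044/325173437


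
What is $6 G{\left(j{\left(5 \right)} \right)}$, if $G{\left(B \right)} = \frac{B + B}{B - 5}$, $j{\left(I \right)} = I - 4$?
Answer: $-3$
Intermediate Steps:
$j{\left(I \right)} = -4 + I$ ($j{\left(I \right)} = I - 4 = -4 + I$)
$G{\left(B \right)} = \frac{2 B}{-5 + B}$
$6 G{\left(j{\left(5 \right)} \right)} = 6 \frac{2 \left(-4 + 5\right)}{-5 + \left(-4 + 5\right)} = 6 \cdot 2 \cdot 1 \frac{1}{-5 + 1} = 6 \cdot 2 \cdot 1 \frac{1}{-4} = 6 \cdot 2 \cdot 1 \left(- \frac{1}{4}\right) = 6 \left(- \frac{1}{2}\right) = -3$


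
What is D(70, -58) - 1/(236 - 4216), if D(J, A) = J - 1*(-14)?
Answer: 334321/3980 ≈ 84.000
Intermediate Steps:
D(J, A) = 14 + J (D(J, A) = J + 14 = 14 + J)
D(70, -58) - 1/(236 - 4216) = (14 + 70) - 1/(236 - 4216) = 84 - 1/(-3980) = 84 - 1*(-1/3980) = 84 + 1/3980 = 334321/3980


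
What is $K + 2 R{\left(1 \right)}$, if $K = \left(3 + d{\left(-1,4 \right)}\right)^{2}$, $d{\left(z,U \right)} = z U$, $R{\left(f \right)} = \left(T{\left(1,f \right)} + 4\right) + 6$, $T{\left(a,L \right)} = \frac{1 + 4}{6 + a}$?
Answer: $\frac{157}{7} \approx 22.429$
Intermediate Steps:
$T{\left(a,L \right)} = \frac{5}{6 + a}$
$R{\left(f \right)} = \frac{75}{7}$ ($R{\left(f \right)} = \left(\frac{5}{6 + 1} + 4\right) + 6 = \left(\frac{5}{7} + 4\right) + 6 = \frac{33}{7} + 6 = \frac{75}{7}$)
$d{\left(z,U \right)} = U z$
$K = 1$ ($K = \left(3 + 4 \left(-1\right)\right)^{2} = \left(3 - 4\right)^{2} = \left(-1\right)^{2} = 1$)
$K + 2 R{\left(1 \right)} = 1 + 2 \cdot \frac{75}{7} = 1 + \frac{150}{7} = \frac{157}{7}$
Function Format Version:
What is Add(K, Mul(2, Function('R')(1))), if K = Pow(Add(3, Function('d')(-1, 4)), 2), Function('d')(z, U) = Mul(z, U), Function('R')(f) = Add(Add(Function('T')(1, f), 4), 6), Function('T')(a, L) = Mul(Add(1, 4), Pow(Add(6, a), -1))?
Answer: Rational(157, 7) ≈ 22.429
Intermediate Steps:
Function('T')(a, L) = Mul(5, Pow(Add(6, a), -1))
Function('R')(f) = Rational(75, 7) (Function('R')(f) = Add(Add(Mul(5, Pow(Add(6, 1), -1)), 4), 6) = Add(Add(Mul(5, Pow(7, -1)), 4), 6) = Add(Add(Mul(5, Rational(1, 7)), 4), 6) = Add(Add(Rational(5, 7), 4), 6) = Add(Rational(33, 7), 6) = Rational(75, 7))
Function('d')(z, U) = Mul(U, z)
K = 1 (K = Pow(Add(3, Mul(4, -1)), 2) = Pow(Add(3, -4), 2) = Pow(-1, 2) = 1)
Add(K, Mul(2, Function('R')(1))) = Add(1, Mul(2, Rational(75, 7))) = Add(1, Rational(150, 7)) = Rational(157, 7)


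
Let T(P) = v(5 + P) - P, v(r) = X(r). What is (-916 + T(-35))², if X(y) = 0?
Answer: 776161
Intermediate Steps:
v(r) = 0
T(P) = -P (T(P) = 0 - P = -P)
(-916 + T(-35))² = (-916 - 1*(-35))² = (-916 + 35)² = (-881)² = 776161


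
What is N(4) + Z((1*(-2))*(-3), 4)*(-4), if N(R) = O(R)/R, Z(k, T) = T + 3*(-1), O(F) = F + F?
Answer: -2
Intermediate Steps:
O(F) = 2*F
Z(k, T) = -3 + T (Z(k, T) = T - 3 = -3 + T)
N(R) = 2 (N(R) = (2*R)/R = 2)
N(4) + Z((1*(-2))*(-3), 4)*(-4) = 2 + (-3 + 4)*(-4) = 2 + 1*(-4) = 2 - 4 = -2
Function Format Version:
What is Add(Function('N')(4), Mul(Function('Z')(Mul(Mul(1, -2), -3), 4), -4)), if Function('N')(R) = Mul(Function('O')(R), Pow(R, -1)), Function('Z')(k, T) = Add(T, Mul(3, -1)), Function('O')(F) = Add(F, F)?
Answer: -2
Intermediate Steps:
Function('O')(F) = Mul(2, F)
Function('Z')(k, T) = Add(-3, T) (Function('Z')(k, T) = Add(T, -3) = Add(-3, T))
Function('N')(R) = 2 (Function('N')(R) = Mul(Mul(2, R), Pow(R, -1)) = 2)
Add(Function('N')(4), Mul(Function('Z')(Mul(Mul(1, -2), -3), 4), -4)) = Add(2, Mul(Add(-3, 4), -4)) = Add(2, Mul(1, -4)) = Add(2, -4) = -2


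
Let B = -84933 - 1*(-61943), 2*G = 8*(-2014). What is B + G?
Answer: -31046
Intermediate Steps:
G = -8056 (G = (8*(-2014))/2 = (1/2)*(-16112) = -8056)
B = -22990 (B = -84933 + 61943 = -22990)
B + G = -22990 - 8056 = -31046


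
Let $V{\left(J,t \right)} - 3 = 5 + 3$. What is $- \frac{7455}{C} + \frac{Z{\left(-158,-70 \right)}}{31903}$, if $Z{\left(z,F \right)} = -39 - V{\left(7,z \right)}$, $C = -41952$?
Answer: $\frac{78579755}{446131552} \approx 0.17614$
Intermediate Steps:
$V{\left(J,t \right)} = 11$ ($V{\left(J,t \right)} = 3 + \left(5 + 3\right) = 3 + 8 = 11$)
$Z{\left(z,F \right)} = -50$ ($Z{\left(z,F \right)} = -39 - 11 = -50$)
$- \frac{7455}{C} + \frac{Z{\left(-158,-70 \right)}}{31903} = - \frac{7455}{-41952} - \frac{50}{31903} = \left(-7455\right) \left(- \frac{1}{41952}\right) - \frac{50}{31903} = \frac{2485}{13984} - \frac{50}{31903} = \frac{78579755}{446131552}$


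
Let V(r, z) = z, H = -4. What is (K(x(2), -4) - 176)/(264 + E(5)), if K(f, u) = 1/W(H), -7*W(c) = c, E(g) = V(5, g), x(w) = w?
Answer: -697/1076 ≈ -0.64777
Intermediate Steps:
E(g) = g
W(c) = -c/7
K(f, u) = 7/4 (K(f, u) = 1/(-1/7*(-4)) = 1/(4/7) = 7/4)
(K(x(2), -4) - 176)/(264 + E(5)) = (7/4 - 176)/(264 + 5) = -697/4/269 = -697/4*1/269 = -697/1076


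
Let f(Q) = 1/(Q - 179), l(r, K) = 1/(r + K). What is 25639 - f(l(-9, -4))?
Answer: 59687605/2328 ≈ 25639.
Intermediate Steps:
l(r, K) = 1/(K + r)
f(Q) = 1/(-179 + Q)
25639 - f(l(-9, -4)) = 25639 - 1/(-179 + 1/(-4 - 9)) = 25639 - 1/(-179 + 1/(-13)) = 25639 - 1/(-179 - 1/13) = 25639 - 1/(-2328/13) = 25639 - 1*(-13/2328) = 25639 + 13/2328 = 59687605/2328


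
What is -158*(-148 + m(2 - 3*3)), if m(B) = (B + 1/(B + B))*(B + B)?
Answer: 7742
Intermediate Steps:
m(B) = 2*B*(B + 1/(2*B)) (m(B) = (B + 1/(2*B))*(2*B) = 2*B*(B + 1/(2*B)))
-158*(-148 + m(2 - 3*3)) = -158*(-148 + (1 + 2*(2 - 3*3)²)) = -158*(-148 + (1 + 2*(2 - 9)²)) = -158*(-148 + (1 + 2*(-7)²)) = -158*(-148 + (1 + 2*49)) = -158*(-148 + (1 + 98)) = -158*(-148 + 99) = -158*(-49) = 7742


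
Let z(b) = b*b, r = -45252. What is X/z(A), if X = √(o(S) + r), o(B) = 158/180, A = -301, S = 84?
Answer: I*√40726010/2718030 ≈ 0.0023479*I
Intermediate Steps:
z(b) = b²
o(B) = 79/90 (o(B) = 158*(1/180) = 79/90)
X = I*√40726010/30 (X = √(79/90 - 45252) = √(-4072601/90) = I*√40726010/30 ≈ 212.72*I)
X/z(A) = (I*√40726010/30)/((-301)²) = (I*√40726010/30)/90601 = (I*√40726010/30)*(1/90601) = I*√40726010/2718030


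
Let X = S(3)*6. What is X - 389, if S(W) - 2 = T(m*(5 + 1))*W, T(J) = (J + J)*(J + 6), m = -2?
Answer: 2215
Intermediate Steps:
T(J) = 2*J*(6 + J) (T(J) = (2*J)*(6 + J) = 2*J*(6 + J))
S(W) = 2 + 144*W (S(W) = 2 + (2*(-2*(5 + 1))*(6 - 2*(5 + 1)))*W = 2 + (2*(-2*6)*(6 - 2*6))*W = 2 + (2*(-12)*(6 - 12))*W = 2 + (2*(-12)*(-6))*W = 2 + 144*W)
X = 2604 (X = (2 + 144*3)*6 = (2 + 432)*6 = 434*6 = 2604)
X - 389 = 2604 - 389 = 2215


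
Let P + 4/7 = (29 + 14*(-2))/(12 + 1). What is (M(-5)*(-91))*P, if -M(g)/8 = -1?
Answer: 360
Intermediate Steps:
P = -45/91 (P = -4/7 + (29 + 14*(-2))/(12 + 1) = -4/7 + (29 - 28)/13 = -4/7 + 1*(1/13) = -4/7 + 1/13 = -45/91 ≈ -0.49451)
M(g) = 8 (M(g) = -8*(-1) = 8)
(M(-5)*(-91))*P = (8*(-91))*(-45/91) = -728*(-45/91) = 360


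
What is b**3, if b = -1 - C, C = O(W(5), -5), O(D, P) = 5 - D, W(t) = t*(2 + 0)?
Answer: 64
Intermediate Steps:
W(t) = 2*t (W(t) = t*2 = 2*t)
C = -5 (C = 5 - 2*5 = 5 - 1*10 = 5 - 10 = -5)
b = 4 (b = -1 - 1*(-5) = -1 + 5 = 4)
b**3 = 4**3 = 64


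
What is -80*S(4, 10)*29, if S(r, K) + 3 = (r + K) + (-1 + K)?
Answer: -46400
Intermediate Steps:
S(r, K) = -4 + r + 2*K (S(r, K) = -3 + ((r + K) + (-1 + K)) = -3 + ((K + r) + (-1 + K)) = -3 + (-1 + r + 2*K) = -4 + r + 2*K)
-80*S(4, 10)*29 = -80*(-4 + 4 + 2*10)*29 = -80*(-4 + 4 + 20)*29 = -80*20*29 = -1600*29 = -46400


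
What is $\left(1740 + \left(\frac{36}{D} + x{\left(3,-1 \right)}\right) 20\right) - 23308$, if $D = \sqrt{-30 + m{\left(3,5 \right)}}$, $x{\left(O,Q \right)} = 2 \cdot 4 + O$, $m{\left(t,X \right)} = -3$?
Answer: $-21348 - \frac{240 i \sqrt{33}}{11} \approx -21348.0 - 125.34 i$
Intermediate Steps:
$x{\left(O,Q \right)} = 8 + O$
$D = i \sqrt{33}$ ($D = \sqrt{-30 - 3} = \sqrt{-33} = i \sqrt{33} \approx 5.7446 i$)
$\left(1740 + \left(\frac{36}{D} + x{\left(3,-1 \right)}\right) 20\right) - 23308 = \left(1740 + \left(\frac{36}{i \sqrt{33}} + \left(8 + 3\right)\right) 20\right) - 23308 = \left(1740 + \left(36 \left(- \frac{i \sqrt{33}}{33}\right) + 11\right) 20\right) - 23308 = \left(1740 + \left(- \frac{12 i \sqrt{33}}{11} + 11\right) 20\right) - 23308 = \left(1740 + \left(11 - \frac{12 i \sqrt{33}}{11}\right) 20\right) - 23308 = \left(1740 + \left(220 - \frac{240 i \sqrt{33}}{11}\right)\right) - 23308 = \left(1960 - \frac{240 i \sqrt{33}}{11}\right) - 23308 = -21348 - \frac{240 i \sqrt{33}}{11}$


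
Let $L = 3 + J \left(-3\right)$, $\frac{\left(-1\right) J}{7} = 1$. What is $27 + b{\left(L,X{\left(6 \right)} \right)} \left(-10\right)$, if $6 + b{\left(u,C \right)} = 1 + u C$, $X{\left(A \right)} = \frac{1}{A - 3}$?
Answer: $-3$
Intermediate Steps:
$J = -7$ ($J = \left(-7\right) 1 = -7$)
$L = 24$ ($L = 3 - -21 = 3 + 21 = 24$)
$X{\left(A \right)} = \frac{1}{-3 + A}$
$b{\left(u,C \right)} = -5 + C u$ ($b{\left(u,C \right)} = -6 + \left(1 + u C\right) = -6 + \left(1 + C u\right) = -5 + C u$)
$27 + b{\left(L,X{\left(6 \right)} \right)} \left(-10\right) = 27 + \left(-5 + \frac{1}{-3 + 6} \cdot 24\right) \left(-10\right) = 27 + \left(-5 + \frac{1}{3} \cdot 24\right) \left(-10\right) = 27 + \left(-5 + 8\right) \left(-10\right) = 27 + 3 \left(-10\right) = 27 - 30 = -3$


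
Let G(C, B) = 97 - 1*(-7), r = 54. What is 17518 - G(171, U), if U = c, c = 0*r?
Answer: 17414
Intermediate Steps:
c = 0 (c = 0*54 = 0)
U = 0
G(C, B) = 104 (G(C, B) = 97 + 7 = 104)
17518 - G(171, U) = 17518 - 1*104 = 17518 - 104 = 17414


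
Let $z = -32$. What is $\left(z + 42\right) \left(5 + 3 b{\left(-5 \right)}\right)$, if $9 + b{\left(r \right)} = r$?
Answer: $-370$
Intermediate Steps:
$b{\left(r \right)} = -9 + r$
$\left(z + 42\right) \left(5 + 3 b{\left(-5 \right)}\right) = \left(-32 + 42\right) \left(5 + 3 \left(-9 - 5\right)\right) = 10 \left(5 + 3 \left(-14\right)\right) = 10 \left(5 - 42\right) = 10 \left(-37\right) = -370$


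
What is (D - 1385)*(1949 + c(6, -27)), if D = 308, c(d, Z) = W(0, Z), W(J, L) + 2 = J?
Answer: -2096919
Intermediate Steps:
W(J, L) = -2 + J
c(d, Z) = -2 (c(d, Z) = -2 + 0 = -2)
(D - 1385)*(1949 + c(6, -27)) = (308 - 1385)*(1949 - 2) = -1077*1947 = -2096919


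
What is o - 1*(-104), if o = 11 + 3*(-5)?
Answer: 100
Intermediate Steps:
o = -4 (o = 11 - 15 = -4)
o - 1*(-104) = -4 - 1*(-104) = -4 + 104 = 100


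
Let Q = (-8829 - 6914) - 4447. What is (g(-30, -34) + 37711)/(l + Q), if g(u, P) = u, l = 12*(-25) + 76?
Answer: -37681/20414 ≈ -1.8458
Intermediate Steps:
Q = -20190 (Q = -15743 - 4447 = -20190)
l = -224 (l = -300 + 76 = -224)
(g(-30, -34) + 37711)/(l + Q) = (-30 + 37711)/(-224 - 20190) = 37681/(-20414) = 37681*(-1/20414) = -37681/20414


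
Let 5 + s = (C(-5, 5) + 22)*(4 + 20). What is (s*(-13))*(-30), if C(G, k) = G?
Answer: 157170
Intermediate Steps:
s = 403 (s = -5 + (-5 + 22)*(4 + 20) = -5 + 17*24 = -5 + 408 = 403)
(s*(-13))*(-30) = (403*(-13))*(-30) = -5239*(-30) = 157170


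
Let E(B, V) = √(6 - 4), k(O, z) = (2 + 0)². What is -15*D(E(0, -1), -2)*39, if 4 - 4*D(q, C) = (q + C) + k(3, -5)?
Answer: -585/2 + 585*√2/4 ≈ -85.671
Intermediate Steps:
k(O, z) = 4 (k(O, z) = 2² = 4)
E(B, V) = √2
D(q, C) = -C/4 - q/4 (D(q, C) = 1 - ((q + C) + 4)/4 = 1 - ((C + q) + 4)/4 = 1 - (4 + C + q)/4 = 1 + (-1 - C/4 - q/4) = -C/4 - q/4)
-15*D(E(0, -1), -2)*39 = -15*(-¼*(-2) - √2/4)*39 = -15*(½ - √2/4)*39 = (-15/2 + 15*√2/4)*39 = -585/2 + 585*√2/4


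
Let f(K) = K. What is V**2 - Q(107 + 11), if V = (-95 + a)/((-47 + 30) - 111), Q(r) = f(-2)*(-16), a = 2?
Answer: -515639/16384 ≈ -31.472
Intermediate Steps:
Q(r) = 32 (Q(r) = -2*(-16) = 32)
V = 93/128 (V = (-95 + 2)/((-47 + 30) - 111) = -93/(-17 - 111) = -93/(-128) = -93*(-1/128) = 93/128 ≈ 0.72656)
V**2 - Q(107 + 11) = (93/128)**2 - 1*32 = 8649/16384 - 32 = -515639/16384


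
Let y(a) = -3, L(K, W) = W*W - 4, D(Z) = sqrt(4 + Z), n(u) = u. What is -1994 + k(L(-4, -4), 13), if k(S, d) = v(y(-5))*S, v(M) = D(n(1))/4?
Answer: -1994 + 3*sqrt(5) ≈ -1987.3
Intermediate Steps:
L(K, W) = -4 + W**2 (L(K, W) = W**2 - 4 = -4 + W**2)
v(M) = sqrt(5)/4 (v(M) = sqrt(4 + 1)/4 = sqrt(5)*(1/4) = sqrt(5)/4)
k(S, d) = S*sqrt(5)/4 (k(S, d) = (sqrt(5)/4)*S = S*sqrt(5)/4)
-1994 + k(L(-4, -4), 13) = -1994 + (-4 + (-4)**2)*sqrt(5)/4 = -1994 + (-4 + 16)*sqrt(5)/4 = -1994 + (1/4)*12*sqrt(5) = -1994 + 3*sqrt(5)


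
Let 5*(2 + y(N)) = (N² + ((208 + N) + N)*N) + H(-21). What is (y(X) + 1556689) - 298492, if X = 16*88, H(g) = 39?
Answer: 2506254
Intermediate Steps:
X = 1408
y(N) = 29/5 + N²/5 + N*(208 + 2*N)/5 (y(N) = -2 + ((N² + ((208 + N) + N)*N) + 39)/5 = -2 + ((N² + (208 + 2*N)*N) + 39)/5 = -2 + ((N² + N*(208 + 2*N)) + 39)/5 = -2 + (39 + N² + N*(208 + 2*N))/5 = -2 + (39/5 + N²/5 + N*(208 + 2*N)/5) = 29/5 + N²/5 + N*(208 + 2*N)/5)
(y(X) + 1556689) - 298492 = ((29/5 + (⅗)*1408² + (208/5)*1408) + 1556689) - 298492 = ((29/5 + (⅗)*1982464 + 292864/5) + 1556689) - 298492 = ((29/5 + 5947392/5 + 292864/5) + 1556689) - 298492 = (1248057 + 1556689) - 298492 = 2804746 - 298492 = 2506254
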